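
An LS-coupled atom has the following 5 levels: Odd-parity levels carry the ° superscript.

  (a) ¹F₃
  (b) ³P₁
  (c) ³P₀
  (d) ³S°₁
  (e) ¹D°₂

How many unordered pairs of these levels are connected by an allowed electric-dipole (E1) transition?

(a)–(b): forbidden (parity, ΔS, ΔL, ΔJ).
(a)–(c): forbidden (parity, ΔS, ΔL, ΔJ).
(a)–(d): forbidden (ΔS, ΔL, ΔJ).
(a)–(e): allowed.
(b)–(c): forbidden (parity).
(b)–(d): allowed.
(b)–(e): forbidden (ΔS).
(c)–(d): allowed.
(c)–(e): forbidden (ΔS, ΔJ).
(d)–(e): forbidden (parity, ΔS, ΔL).
Allowed pairs: 3 of 10.

3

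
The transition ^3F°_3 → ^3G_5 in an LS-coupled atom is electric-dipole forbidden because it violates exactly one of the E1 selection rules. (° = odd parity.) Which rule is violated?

Parity must change: odd → even — satisfied.
ΔS = 0: S: 1 → 1 — satisfied.
ΔL = 0, ±1 (not L=0↔0): L: 3 → 4, ΔL = +1 — satisfied.
ΔJ = 0, ±1 (not J=0↔0): J: 3 → 5, ΔJ = +2 — violated.

the ΔJ = 0, ±1 rule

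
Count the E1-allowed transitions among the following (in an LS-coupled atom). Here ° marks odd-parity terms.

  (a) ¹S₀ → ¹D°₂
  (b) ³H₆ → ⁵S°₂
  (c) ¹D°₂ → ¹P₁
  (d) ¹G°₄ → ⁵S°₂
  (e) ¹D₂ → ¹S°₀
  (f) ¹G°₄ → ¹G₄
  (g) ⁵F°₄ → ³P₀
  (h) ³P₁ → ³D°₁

(a) forbidden (ΔL, ΔJ fail)
(b) forbidden (ΔS, ΔL, ΔJ fail)
(c) allowed
(d) forbidden (parity, ΔS, ΔL, ΔJ fail)
(e) forbidden (ΔL, ΔJ fail)
(f) allowed
(g) forbidden (ΔS, ΔL, ΔJ fail)
(h) allowed
Total allowed: 3 of 8.

3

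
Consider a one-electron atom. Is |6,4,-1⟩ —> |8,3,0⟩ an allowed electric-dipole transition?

Δl = 3 − 4 = -1; the E1 rule Δl = ±1 is passes.
m_l: -1 → 0 (Δm_l = +1). |Δm_l| ≤ 1 passes.
All E1 selection rules are satisfied.

allowed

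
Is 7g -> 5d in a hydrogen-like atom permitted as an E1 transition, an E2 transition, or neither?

Δl = 2 − 4 = -2; l_i + l_f = 6.
E1 (Δl = ±1): not satisfied.
E2 (Δl = 0,±2, l_i+l_f ≥ 2): satisfied.

E2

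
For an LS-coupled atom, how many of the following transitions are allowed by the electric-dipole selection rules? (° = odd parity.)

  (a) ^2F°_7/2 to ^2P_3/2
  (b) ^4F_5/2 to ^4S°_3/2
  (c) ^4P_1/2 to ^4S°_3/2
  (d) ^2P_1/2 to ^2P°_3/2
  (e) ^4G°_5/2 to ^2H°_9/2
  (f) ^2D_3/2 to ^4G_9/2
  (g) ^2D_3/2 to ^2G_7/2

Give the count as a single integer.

2

(a) forbidden (ΔL, ΔJ fail)
(b) forbidden (ΔL fails)
(c) allowed
(d) allowed
(e) forbidden (parity, ΔS, ΔJ fail)
(f) forbidden (parity, ΔS, ΔL, ΔJ fail)
(g) forbidden (parity, ΔL, ΔJ fail)
Total allowed: 2 of 7.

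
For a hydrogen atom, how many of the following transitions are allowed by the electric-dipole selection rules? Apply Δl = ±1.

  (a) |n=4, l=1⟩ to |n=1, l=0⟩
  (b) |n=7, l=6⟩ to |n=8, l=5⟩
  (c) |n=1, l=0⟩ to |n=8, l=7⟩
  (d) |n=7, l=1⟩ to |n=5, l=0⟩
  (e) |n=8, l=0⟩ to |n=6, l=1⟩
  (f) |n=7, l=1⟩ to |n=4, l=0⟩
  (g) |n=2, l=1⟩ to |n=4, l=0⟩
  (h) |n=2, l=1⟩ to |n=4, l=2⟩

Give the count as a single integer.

7

(a) allowed
(b) allowed
(c) forbidden — Δl = +7 (E1 requires Δl = ±1)
(d) allowed
(e) allowed
(f) allowed
(g) allowed
(h) allowed
Total allowed: 7 of 8.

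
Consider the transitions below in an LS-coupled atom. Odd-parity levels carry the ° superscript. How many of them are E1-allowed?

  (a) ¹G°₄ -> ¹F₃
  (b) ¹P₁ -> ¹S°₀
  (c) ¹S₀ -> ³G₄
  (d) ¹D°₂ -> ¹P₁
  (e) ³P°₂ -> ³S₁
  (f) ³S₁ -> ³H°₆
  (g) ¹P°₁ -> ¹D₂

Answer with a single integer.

5

(a) allowed
(b) allowed
(c) forbidden (parity, ΔS, ΔL, ΔJ fail)
(d) allowed
(e) allowed
(f) forbidden (ΔL, ΔJ fail)
(g) allowed
Total allowed: 5 of 7.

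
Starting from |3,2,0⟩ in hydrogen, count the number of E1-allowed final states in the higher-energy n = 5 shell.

6

E1 requires Δl = ±1, so l_f ∈ {1, 3}; with 0 ≤ l_f ≤ n_f−1 = 4, the allowed l_f values are {1, 3}.
For l_f = 1: m_f ∈ {m_i−1, m_i, m_i+1} ∩ [−1, 1] = {-1, 0, 1} → 3 states.
For l_f = 3: m_f ∈ {m_i−1, m_i, m_i+1} ∩ [−3, 3] = {-1, 0, 1} → 3 states.
Total: 6.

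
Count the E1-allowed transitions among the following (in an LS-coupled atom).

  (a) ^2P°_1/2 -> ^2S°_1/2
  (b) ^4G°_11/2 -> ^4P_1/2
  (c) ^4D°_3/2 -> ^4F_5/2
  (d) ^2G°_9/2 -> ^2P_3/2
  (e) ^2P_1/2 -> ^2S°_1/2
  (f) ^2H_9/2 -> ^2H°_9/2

3

(a) forbidden (parity fails)
(b) forbidden (ΔL, ΔJ fail)
(c) allowed
(d) forbidden (ΔL, ΔJ fail)
(e) allowed
(f) allowed
Total allowed: 3 of 6.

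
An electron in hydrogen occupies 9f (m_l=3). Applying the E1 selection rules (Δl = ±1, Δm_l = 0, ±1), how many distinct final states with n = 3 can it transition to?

1

E1 requires Δl = ±1, so l_f ∈ {2, 4}; with 0 ≤ l_f ≤ n_f−1 = 2, the allowed l_f values are {2}.
For l_f = 2: m_f ∈ {m_i−1, m_i, m_i+1} ∩ [−2, 2] = {2} → 1 state.
Total: 1.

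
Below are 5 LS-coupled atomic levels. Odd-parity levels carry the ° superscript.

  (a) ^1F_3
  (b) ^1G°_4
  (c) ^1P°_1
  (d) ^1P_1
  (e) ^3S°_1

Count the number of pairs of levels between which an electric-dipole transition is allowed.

2

(a)–(b): allowed.
(a)–(c): forbidden (ΔL, ΔJ).
(a)–(d): forbidden (parity, ΔL, ΔJ).
(a)–(e): forbidden (ΔS, ΔL, ΔJ).
(b)–(c): forbidden (parity, ΔL, ΔJ).
(b)–(d): forbidden (ΔL, ΔJ).
(b)–(e): forbidden (parity, ΔS, ΔL, ΔJ).
(c)–(d): allowed.
(c)–(e): forbidden (parity, ΔS).
(d)–(e): forbidden (ΔS).
Allowed pairs: 2 of 10.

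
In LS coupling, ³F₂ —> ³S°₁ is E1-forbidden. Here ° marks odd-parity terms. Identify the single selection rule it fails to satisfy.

Parity must change: even → odd — passes.
ΔS = 0: S: 1 → 1 — passes.
ΔL = 0, ±1 (not L=0↔0): L: 3 → 0, ΔL = -3 — fails.
ΔJ = 0, ±1 (not J=0↔0): J: 2 → 1, ΔJ = -1 — passes.

the ΔL = 0, ±1 rule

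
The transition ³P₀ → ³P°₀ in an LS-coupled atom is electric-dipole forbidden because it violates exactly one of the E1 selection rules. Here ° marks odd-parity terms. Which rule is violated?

Parity must change: even → odd — ok.
ΔS = 0: S: 1 → 1 — ok.
ΔL = 0, ±1 (not L=0↔0): L: 1 → 1, ΔL = +0 — ok.
ΔJ = 0, ±1 (not J=0↔0): J: 0 → 0, ΔJ = +0 — fails.

the J=0 ↔ J=0 exclusion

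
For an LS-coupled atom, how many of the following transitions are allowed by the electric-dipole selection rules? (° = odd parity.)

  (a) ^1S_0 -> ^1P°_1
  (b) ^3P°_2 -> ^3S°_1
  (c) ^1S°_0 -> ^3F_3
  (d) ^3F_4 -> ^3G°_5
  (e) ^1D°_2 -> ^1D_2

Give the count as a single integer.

3

(a) allowed
(b) forbidden (parity fails)
(c) forbidden (ΔS, ΔL, ΔJ fail)
(d) allowed
(e) allowed
Total allowed: 3 of 5.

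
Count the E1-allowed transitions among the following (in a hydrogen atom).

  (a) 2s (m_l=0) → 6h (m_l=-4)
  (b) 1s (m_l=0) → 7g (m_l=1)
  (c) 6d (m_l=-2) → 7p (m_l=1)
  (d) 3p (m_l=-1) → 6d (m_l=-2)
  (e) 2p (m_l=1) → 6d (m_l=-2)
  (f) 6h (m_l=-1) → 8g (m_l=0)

2

(a) forbidden — Δl = +5 (E1 requires Δl = ±1); Δm_l = -4 (E1 requires Δm_l = 0, ±1)
(b) forbidden — Δl = +4 (E1 requires Δl = ±1)
(c) forbidden — Δm_l = +3 (E1 requires Δm_l = 0, ±1)
(d) allowed
(e) forbidden — Δm_l = -3 (E1 requires Δm_l = 0, ±1)
(f) allowed
Total allowed: 2 of 6.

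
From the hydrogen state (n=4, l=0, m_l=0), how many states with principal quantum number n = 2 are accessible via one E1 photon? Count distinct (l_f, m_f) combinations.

E1 requires Δl = ±1, so l_f ∈ {-1, 1}; with 0 ≤ l_f ≤ n_f−1 = 1, the allowed l_f values are {1}.
For l_f = 1: m_f ∈ {m_i−1, m_i, m_i+1} ∩ [−1, 1] = {-1, 0, 1} → 3 states.
Total: 3.

3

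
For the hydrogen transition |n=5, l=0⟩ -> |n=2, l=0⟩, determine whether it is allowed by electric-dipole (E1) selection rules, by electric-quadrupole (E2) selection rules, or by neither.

Δl = 0 − 0 = +0; l_i + l_f = 0.
E1 (Δl = ±1): not satisfied.
E2 (Δl = 0,±2, l_i+l_f ≥ 2): not satisfied.

neither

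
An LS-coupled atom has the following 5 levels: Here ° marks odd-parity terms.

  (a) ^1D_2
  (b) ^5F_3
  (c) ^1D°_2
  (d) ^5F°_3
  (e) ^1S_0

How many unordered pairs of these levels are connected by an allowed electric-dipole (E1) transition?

(a)–(b): forbidden (parity, ΔS).
(a)–(c): allowed.
(a)–(d): forbidden (ΔS).
(a)–(e): forbidden (parity, ΔL, ΔJ).
(b)–(c): forbidden (ΔS).
(b)–(d): allowed.
(b)–(e): forbidden (parity, ΔS, ΔL, ΔJ).
(c)–(d): forbidden (parity, ΔS).
(c)–(e): forbidden (ΔL, ΔJ).
(d)–(e): forbidden (ΔS, ΔL, ΔJ).
Allowed pairs: 2 of 10.

2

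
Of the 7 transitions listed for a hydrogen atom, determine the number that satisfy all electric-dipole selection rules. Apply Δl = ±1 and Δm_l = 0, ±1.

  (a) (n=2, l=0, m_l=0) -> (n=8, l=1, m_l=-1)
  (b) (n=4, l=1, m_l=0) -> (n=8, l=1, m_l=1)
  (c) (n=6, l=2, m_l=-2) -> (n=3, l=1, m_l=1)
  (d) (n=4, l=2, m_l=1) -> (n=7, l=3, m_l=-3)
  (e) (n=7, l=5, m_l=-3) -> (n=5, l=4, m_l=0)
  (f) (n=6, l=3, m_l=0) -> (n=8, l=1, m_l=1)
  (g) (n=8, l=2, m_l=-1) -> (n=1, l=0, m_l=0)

1

(a) allowed
(b) forbidden — Δl = +0 (E1 requires Δl = ±1)
(c) forbidden — Δm_l = +3 (E1 requires Δm_l = 0, ±1)
(d) forbidden — Δm_l = -4 (E1 requires Δm_l = 0, ±1)
(e) forbidden — Δm_l = +3 (E1 requires Δm_l = 0, ±1)
(f) forbidden — Δl = -2 (E1 requires Δl = ±1)
(g) forbidden — Δl = -2 (E1 requires Δl = ±1)
Total allowed: 1 of 7.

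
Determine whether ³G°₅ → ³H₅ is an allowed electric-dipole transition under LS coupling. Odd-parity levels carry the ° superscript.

Initial level: S=1, L=4, J=5, parity odd. Final level: S=1, L=5, J=5, parity even.
ΔS = 0: S: 1 → 1 — ok.
ΔL = 0, ±1 (not L=0↔0): L: 4 → 5, ΔL = +1 — ok.
Parity must change: odd → even — ok.
ΔJ = 0, ±1 (not J=0↔0): J: 5 → 5, ΔJ = +0 — ok.
All four E1 rules are satisfied.

allowed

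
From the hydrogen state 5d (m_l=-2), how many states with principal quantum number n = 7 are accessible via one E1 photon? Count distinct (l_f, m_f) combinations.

E1 requires Δl = ±1, so l_f ∈ {1, 3}; with 0 ≤ l_f ≤ n_f−1 = 6, the allowed l_f values are {1, 3}.
For l_f = 1: m_f ∈ {m_i−1, m_i, m_i+1} ∩ [−1, 1] = {-1} → 1 state.
For l_f = 3: m_f ∈ {m_i−1, m_i, m_i+1} ∩ [−3, 3] = {-3, -2, -1} → 3 states.
Total: 4.

4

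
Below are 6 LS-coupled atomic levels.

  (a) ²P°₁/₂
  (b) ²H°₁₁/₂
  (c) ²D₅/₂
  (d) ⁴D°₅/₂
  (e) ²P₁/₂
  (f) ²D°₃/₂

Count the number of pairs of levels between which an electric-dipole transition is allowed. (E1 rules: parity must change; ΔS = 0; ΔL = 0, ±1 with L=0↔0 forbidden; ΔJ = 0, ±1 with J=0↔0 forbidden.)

(a)–(b): forbidden (parity, ΔL, ΔJ).
(a)–(c): forbidden (ΔJ).
(a)–(d): forbidden (parity, ΔS, ΔJ).
(a)–(e): allowed.
(a)–(f): forbidden (parity).
(b)–(c): forbidden (ΔL, ΔJ).
(b)–(d): forbidden (parity, ΔS, ΔL, ΔJ).
(b)–(e): forbidden (ΔL, ΔJ).
(b)–(f): forbidden (parity, ΔL, ΔJ).
(c)–(d): forbidden (ΔS).
(c)–(e): forbidden (parity, ΔJ).
(c)–(f): allowed.
(d)–(e): forbidden (ΔS, ΔJ).
(d)–(f): forbidden (parity, ΔS).
(e)–(f): allowed.
Allowed pairs: 3 of 15.

3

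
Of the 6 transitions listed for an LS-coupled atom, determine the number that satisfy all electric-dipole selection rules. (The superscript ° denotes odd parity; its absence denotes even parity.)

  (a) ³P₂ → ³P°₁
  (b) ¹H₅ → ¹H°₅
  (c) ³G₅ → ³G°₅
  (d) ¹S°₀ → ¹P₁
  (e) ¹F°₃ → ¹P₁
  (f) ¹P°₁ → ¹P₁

5

(a) allowed
(b) allowed
(c) allowed
(d) allowed
(e) forbidden (ΔL, ΔJ fail)
(f) allowed
Total allowed: 5 of 6.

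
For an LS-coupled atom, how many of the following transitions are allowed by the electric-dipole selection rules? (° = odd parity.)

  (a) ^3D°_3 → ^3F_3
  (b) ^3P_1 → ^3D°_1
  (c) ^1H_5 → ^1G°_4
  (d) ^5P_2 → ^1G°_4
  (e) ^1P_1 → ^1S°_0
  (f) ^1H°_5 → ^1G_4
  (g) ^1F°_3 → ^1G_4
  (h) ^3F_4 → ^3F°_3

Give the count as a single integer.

7

(a) allowed
(b) allowed
(c) allowed
(d) forbidden (ΔS, ΔL, ΔJ fail)
(e) allowed
(f) allowed
(g) allowed
(h) allowed
Total allowed: 7 of 8.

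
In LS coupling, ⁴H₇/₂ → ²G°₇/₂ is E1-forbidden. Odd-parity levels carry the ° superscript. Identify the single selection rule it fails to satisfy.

the ΔS = 0 rule

Reading off the term symbols: S 3/2→1/2, L 5→4, J 7/2→7/2, parity even→odd.
Parity must change: even → odd — ok.
ΔS = 0: S: 3/2 → 1/2 — fails.
ΔL = 0, ±1 (not L=0↔0): L: 5 → 4, ΔL = -1 — ok.
ΔJ = 0, ±1 (not J=0↔0): J: 7/2 → 7/2, ΔJ = +0 — ok.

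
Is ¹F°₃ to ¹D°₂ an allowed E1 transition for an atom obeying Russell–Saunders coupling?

Reading off the term symbols: S 0→0, L 3→2, J 3→2, parity odd→odd.
Parity must change: odd → odd — violated.
ΔL = 0, ±1 (not L=0↔0): L: 3 → 2, ΔL = -1 — satisfied.
ΔS = 0: S: 0 → 0 — satisfied.
ΔJ = 0, ±1 (not J=0↔0): J: 3 → 2, ΔJ = -1 — satisfied.
Rule(s) violated: parity.

forbidden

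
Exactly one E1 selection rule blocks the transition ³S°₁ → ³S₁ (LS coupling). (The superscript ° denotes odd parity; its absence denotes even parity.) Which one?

Initial level: S=1, L=0, J=1, parity odd. Final level: S=1, L=0, J=1, parity even.
Parity must change: odd → even — satisfied.
ΔS = 0: S: 1 → 1 — satisfied.
ΔL = 0, ±1 (not L=0↔0): L: 0 → 0, ΔL = +0 — violated.
ΔJ = 0, ±1 (not J=0↔0): J: 1 → 1, ΔJ = +0 — satisfied.

the L=0 ↔ L=0 exclusion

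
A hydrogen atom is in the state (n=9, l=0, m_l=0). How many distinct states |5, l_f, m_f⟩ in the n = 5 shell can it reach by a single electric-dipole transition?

E1 requires Δl = ±1, so l_f ∈ {-1, 1}; with 0 ≤ l_f ≤ n_f−1 = 4, the allowed l_f values are {1}.
For l_f = 1: m_f ∈ {m_i−1, m_i, m_i+1} ∩ [−1, 1] = {-1, 0, 1} → 3 states.
Total: 3.

3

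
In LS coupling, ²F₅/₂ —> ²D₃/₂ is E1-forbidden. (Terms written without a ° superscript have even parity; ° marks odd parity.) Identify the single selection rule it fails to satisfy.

parity

Reading off the term symbols: S 1/2→1/2, L 3→2, J 5/2→3/2, parity even→even.
Parity must change: even → even — ✗.
ΔS = 0: S: 1/2 → 1/2 — ✓.
ΔL = 0, ±1 (not L=0↔0): L: 3 → 2, ΔL = -1 — ✓.
ΔJ = 0, ±1 (not J=0↔0): J: 5/2 → 3/2, ΔJ = -1 — ✓.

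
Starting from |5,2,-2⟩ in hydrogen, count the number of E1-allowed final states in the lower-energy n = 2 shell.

1

E1 requires Δl = ±1, so l_f ∈ {1, 3}; with 0 ≤ l_f ≤ n_f−1 = 1, the allowed l_f values are {1}.
For l_f = 1: m_f ∈ {m_i−1, m_i, m_i+1} ∩ [−1, 1] = {-1} → 1 state.
Total: 1.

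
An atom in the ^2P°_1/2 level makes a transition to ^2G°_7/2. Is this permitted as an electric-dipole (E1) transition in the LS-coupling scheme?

forbidden

Initial level: S=1/2, L=1, J=1/2, parity odd. Final level: S=1/2, L=4, J=7/2, parity odd.
Parity must change: odd → odd — fails.
ΔS = 0: S: 1/2 → 1/2 — ok.
ΔL = 0, ±1 (not L=0↔0): L: 1 → 4, ΔL = +3 — fails.
ΔJ = 0, ±1 (not J=0↔0): J: 1/2 → 7/2, ΔJ = +3 — fails.
Rule(s) violated: parity, ΔL, ΔJ.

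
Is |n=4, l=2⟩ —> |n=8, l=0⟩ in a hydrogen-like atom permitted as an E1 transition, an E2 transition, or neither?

Δl = 0 − 2 = -2; l_i + l_f = 2.
E1 (Δl = ±1): not satisfied.
E2 (Δl = 0,±2, l_i+l_f ≥ 2): satisfied.

E2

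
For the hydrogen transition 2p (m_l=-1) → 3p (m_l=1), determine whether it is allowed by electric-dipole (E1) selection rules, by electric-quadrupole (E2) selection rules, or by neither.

Δl = 1 − 1 = +0; l_i + l_f = 2.
Δm_l = +2.
E1 (Δl = ±1, |Δm_l| ≤ 1): not satisfied.
E2 (Δl = 0,±2, l_i+l_f ≥ 2, |Δm_l| ≤ 2): satisfied.

E2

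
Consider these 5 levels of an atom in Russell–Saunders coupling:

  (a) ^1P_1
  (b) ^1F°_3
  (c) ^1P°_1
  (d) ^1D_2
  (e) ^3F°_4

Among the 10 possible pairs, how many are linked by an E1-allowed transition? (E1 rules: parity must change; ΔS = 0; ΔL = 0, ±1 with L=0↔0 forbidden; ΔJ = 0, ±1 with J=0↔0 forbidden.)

3

(a)–(b): forbidden (ΔL, ΔJ).
(a)–(c): allowed.
(a)–(d): forbidden (parity).
(a)–(e): forbidden (ΔS, ΔL, ΔJ).
(b)–(c): forbidden (parity, ΔL, ΔJ).
(b)–(d): allowed.
(b)–(e): forbidden (parity, ΔS).
(c)–(d): allowed.
(c)–(e): forbidden (parity, ΔS, ΔL, ΔJ).
(d)–(e): forbidden (ΔS, ΔJ).
Allowed pairs: 3 of 10.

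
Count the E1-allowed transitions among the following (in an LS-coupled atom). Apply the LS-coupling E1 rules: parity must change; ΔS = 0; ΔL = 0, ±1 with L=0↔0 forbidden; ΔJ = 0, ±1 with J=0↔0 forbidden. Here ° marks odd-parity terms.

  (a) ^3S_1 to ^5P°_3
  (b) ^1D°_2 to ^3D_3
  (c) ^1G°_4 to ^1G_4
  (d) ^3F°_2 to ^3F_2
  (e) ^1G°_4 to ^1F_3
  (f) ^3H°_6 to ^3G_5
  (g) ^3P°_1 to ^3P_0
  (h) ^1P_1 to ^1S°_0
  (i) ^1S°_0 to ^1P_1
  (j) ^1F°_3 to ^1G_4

(a) forbidden (ΔS, ΔJ fail)
(b) forbidden (ΔS fails)
(c) allowed
(d) allowed
(e) allowed
(f) allowed
(g) allowed
(h) allowed
(i) allowed
(j) allowed
Total allowed: 8 of 10.

8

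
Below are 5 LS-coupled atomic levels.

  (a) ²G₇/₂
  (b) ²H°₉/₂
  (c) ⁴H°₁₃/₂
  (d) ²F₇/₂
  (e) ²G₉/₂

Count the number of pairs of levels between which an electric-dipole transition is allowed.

(a)–(b): allowed.
(a)–(c): forbidden (ΔS, ΔJ).
(a)–(d): forbidden (parity).
(a)–(e): forbidden (parity).
(b)–(c): forbidden (parity, ΔS, ΔJ).
(b)–(d): forbidden (ΔL).
(b)–(e): allowed.
(c)–(d): forbidden (ΔS, ΔL, ΔJ).
(c)–(e): forbidden (ΔS, ΔJ).
(d)–(e): forbidden (parity).
Allowed pairs: 2 of 10.

2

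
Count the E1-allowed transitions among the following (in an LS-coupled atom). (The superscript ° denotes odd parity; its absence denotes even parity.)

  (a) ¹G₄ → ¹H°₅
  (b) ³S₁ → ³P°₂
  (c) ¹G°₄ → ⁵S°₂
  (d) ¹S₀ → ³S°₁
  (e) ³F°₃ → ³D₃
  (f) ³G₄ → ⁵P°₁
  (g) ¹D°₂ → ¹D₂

4

(a) allowed
(b) allowed
(c) forbidden (parity, ΔS, ΔL, ΔJ fail)
(d) forbidden (ΔS, ΔL fail)
(e) allowed
(f) forbidden (ΔS, ΔL, ΔJ fail)
(g) allowed
Total allowed: 4 of 7.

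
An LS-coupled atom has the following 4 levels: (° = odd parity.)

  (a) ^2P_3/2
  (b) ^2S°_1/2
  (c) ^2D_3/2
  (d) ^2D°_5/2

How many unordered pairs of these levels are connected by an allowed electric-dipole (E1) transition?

(a)–(b): allowed.
(a)–(c): forbidden (parity).
(a)–(d): allowed.
(b)–(c): forbidden (ΔL).
(b)–(d): forbidden (parity, ΔL, ΔJ).
(c)–(d): allowed.
Allowed pairs: 3 of 6.

3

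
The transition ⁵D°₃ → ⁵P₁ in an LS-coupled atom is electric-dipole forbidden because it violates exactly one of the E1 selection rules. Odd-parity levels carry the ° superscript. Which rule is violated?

ΔS = 0: S: 2 → 2 — ✓.
Parity must change: odd → even — ✓.
ΔL = 0, ±1 (not L=0↔0): L: 2 → 1, ΔL = -1 — ✓.
ΔJ = 0, ±1 (not J=0↔0): J: 3 → 1, ΔJ = -2 — ✗.

the ΔJ = 0, ±1 rule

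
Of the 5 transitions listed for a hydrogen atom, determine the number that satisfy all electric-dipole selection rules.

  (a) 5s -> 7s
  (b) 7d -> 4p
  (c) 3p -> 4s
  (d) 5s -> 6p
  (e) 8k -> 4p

3

(a) forbidden — Δl = +0 (E1 requires Δl = ±1)
(b) allowed
(c) allowed
(d) allowed
(e) forbidden — Δl = -6 (E1 requires Δl = ±1)
Total allowed: 3 of 5.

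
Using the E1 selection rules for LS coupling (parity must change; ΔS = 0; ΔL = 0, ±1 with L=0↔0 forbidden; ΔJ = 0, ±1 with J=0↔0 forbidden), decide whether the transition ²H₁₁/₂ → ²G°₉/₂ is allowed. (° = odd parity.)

allowed

Initial level: S=1/2, L=5, J=11/2, parity even. Final level: S=1/2, L=4, J=9/2, parity odd.
Parity must change: even → odd — ok.
ΔS = 0: S: 1/2 → 1/2 — ok.
ΔL = 0, ±1 (not L=0↔0): L: 5 → 4, ΔL = -1 — ok.
ΔJ = 0, ±1 (not J=0↔0): J: 11/2 → 9/2, ΔJ = -1 — ok.
All four E1 rules are satisfied.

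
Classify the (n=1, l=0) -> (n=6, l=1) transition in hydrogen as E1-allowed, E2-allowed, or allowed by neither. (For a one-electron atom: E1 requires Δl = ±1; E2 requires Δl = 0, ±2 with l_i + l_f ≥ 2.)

Δl = 1 − 0 = +1; l_i + l_f = 1.
E1 (Δl = ±1): satisfied.
E2 (Δl = 0,±2, l_i+l_f ≥ 2): not satisfied.

E1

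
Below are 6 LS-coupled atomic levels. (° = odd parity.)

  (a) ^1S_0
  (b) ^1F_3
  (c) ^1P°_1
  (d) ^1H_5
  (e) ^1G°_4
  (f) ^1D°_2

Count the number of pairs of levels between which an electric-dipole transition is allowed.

4

(a)–(b): forbidden (parity, ΔL, ΔJ).
(a)–(c): allowed.
(a)–(d): forbidden (parity, ΔL, ΔJ).
(a)–(e): forbidden (ΔL, ΔJ).
(a)–(f): forbidden (ΔL, ΔJ).
(b)–(c): forbidden (ΔL, ΔJ).
(b)–(d): forbidden (parity, ΔL, ΔJ).
(b)–(e): allowed.
(b)–(f): allowed.
(c)–(d): forbidden (ΔL, ΔJ).
(c)–(e): forbidden (parity, ΔL, ΔJ).
(c)–(f): forbidden (parity).
(d)–(e): allowed.
(d)–(f): forbidden (ΔL, ΔJ).
(e)–(f): forbidden (parity, ΔL, ΔJ).
Allowed pairs: 4 of 15.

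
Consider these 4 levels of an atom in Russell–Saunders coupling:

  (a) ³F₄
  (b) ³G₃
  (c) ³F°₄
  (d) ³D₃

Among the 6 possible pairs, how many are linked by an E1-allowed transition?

(a)–(b): forbidden (parity).
(a)–(c): allowed.
(a)–(d): forbidden (parity).
(b)–(c): allowed.
(b)–(d): forbidden (parity, ΔL).
(c)–(d): allowed.
Allowed pairs: 3 of 6.

3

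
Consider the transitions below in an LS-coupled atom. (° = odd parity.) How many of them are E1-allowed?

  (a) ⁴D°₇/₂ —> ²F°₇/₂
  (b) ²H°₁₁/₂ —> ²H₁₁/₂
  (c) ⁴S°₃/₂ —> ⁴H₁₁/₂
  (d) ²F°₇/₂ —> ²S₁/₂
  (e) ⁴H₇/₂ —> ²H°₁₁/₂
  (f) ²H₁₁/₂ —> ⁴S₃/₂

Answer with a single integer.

(a) forbidden (parity, ΔS fail)
(b) allowed
(c) forbidden (ΔL, ΔJ fail)
(d) forbidden (ΔL, ΔJ fail)
(e) forbidden (ΔS, ΔJ fail)
(f) forbidden (parity, ΔS, ΔL, ΔJ fail)
Total allowed: 1 of 6.

1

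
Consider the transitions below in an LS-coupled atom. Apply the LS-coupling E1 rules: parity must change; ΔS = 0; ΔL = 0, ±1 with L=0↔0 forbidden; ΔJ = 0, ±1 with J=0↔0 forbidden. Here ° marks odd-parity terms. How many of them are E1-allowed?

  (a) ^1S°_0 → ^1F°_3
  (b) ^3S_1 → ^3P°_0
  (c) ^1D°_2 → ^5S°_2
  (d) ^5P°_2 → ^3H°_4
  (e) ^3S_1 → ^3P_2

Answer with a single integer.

(a) forbidden (parity, ΔL, ΔJ fail)
(b) allowed
(c) forbidden (parity, ΔS, ΔL fail)
(d) forbidden (parity, ΔS, ΔL, ΔJ fail)
(e) forbidden (parity fails)
Total allowed: 1 of 5.

1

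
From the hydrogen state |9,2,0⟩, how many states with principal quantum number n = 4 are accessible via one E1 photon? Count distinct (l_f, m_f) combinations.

E1 requires Δl = ±1, so l_f ∈ {1, 3}; with 0 ≤ l_f ≤ n_f−1 = 3, the allowed l_f values are {1, 3}.
For l_f = 1: m_f ∈ {m_i−1, m_i, m_i+1} ∩ [−1, 1] = {-1, 0, 1} → 3 states.
For l_f = 3: m_f ∈ {m_i−1, m_i, m_i+1} ∩ [−3, 3] = {-1, 0, 1} → 3 states.
Total: 6.

6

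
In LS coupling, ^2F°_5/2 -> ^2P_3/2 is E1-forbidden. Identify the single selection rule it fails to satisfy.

Reading off the term symbols: S 1/2→1/2, L 3→1, J 5/2→3/2, parity odd→even.
Parity must change: odd → even — ok.
ΔS = 0: S: 1/2 → 1/2 — ok.
ΔL = 0, ±1 (not L=0↔0): L: 3 → 1, ΔL = -2 — fails.
ΔJ = 0, ±1 (not J=0↔0): J: 5/2 → 3/2, ΔJ = -1 — ok.

the ΔL = 0, ±1 rule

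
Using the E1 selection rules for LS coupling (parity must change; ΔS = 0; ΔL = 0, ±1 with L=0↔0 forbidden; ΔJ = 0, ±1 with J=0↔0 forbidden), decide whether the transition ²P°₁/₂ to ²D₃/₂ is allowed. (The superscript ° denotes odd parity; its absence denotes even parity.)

allowed

Reading off the term symbols: S 1/2→1/2, L 1→2, J 1/2→3/2, parity odd→even.
Parity must change: odd → even — ok.
ΔS = 0: S: 1/2 → 1/2 — ok.
ΔL = 0, ±1 (not L=0↔0): L: 1 → 2, ΔL = +1 — ok.
ΔJ = 0, ±1 (not J=0↔0): J: 1/2 → 3/2, ΔJ = +1 — ok.
All four E1 rules are satisfied.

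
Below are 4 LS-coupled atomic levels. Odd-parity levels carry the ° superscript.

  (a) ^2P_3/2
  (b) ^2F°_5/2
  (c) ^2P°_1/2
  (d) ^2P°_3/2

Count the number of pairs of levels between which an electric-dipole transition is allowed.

2

(a)–(b): forbidden (ΔL).
(a)–(c): allowed.
(a)–(d): allowed.
(b)–(c): forbidden (parity, ΔL, ΔJ).
(b)–(d): forbidden (parity, ΔL).
(c)–(d): forbidden (parity).
Allowed pairs: 2 of 6.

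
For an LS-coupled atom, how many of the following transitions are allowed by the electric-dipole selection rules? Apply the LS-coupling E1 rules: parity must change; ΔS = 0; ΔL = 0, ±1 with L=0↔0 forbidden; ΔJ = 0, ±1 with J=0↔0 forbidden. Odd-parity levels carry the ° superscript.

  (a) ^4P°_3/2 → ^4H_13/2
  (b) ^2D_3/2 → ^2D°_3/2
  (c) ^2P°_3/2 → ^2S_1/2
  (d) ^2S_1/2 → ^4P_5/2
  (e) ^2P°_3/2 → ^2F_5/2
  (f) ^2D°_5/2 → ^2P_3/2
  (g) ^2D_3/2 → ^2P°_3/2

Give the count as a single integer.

(a) forbidden (ΔL, ΔJ fail)
(b) allowed
(c) allowed
(d) forbidden (parity, ΔS, ΔJ fail)
(e) forbidden (ΔL fails)
(f) allowed
(g) allowed
Total allowed: 4 of 7.

4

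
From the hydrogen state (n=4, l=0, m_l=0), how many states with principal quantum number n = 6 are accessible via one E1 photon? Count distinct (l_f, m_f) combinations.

3

E1 requires Δl = ±1, so l_f ∈ {-1, 1}; with 0 ≤ l_f ≤ n_f−1 = 5, the allowed l_f values are {1}.
For l_f = 1: m_f ∈ {m_i−1, m_i, m_i+1} ∩ [−1, 1] = {-1, 0, 1} → 3 states.
Total: 3.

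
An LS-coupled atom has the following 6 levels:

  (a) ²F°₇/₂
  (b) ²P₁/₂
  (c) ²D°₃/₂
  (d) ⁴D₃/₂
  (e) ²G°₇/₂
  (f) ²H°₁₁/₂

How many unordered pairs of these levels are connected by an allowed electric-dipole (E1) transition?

1

(a)–(b): forbidden (ΔL, ΔJ).
(a)–(c): forbidden (parity, ΔJ).
(a)–(d): forbidden (ΔS, ΔJ).
(a)–(e): forbidden (parity).
(a)–(f): forbidden (parity, ΔL, ΔJ).
(b)–(c): allowed.
(b)–(d): forbidden (parity, ΔS).
(b)–(e): forbidden (ΔL, ΔJ).
(b)–(f): forbidden (ΔL, ΔJ).
(c)–(d): forbidden (ΔS).
(c)–(e): forbidden (parity, ΔL, ΔJ).
(c)–(f): forbidden (parity, ΔL, ΔJ).
(d)–(e): forbidden (ΔS, ΔL, ΔJ).
(d)–(f): forbidden (ΔS, ΔL, ΔJ).
(e)–(f): forbidden (parity, ΔJ).
Allowed pairs: 1 of 15.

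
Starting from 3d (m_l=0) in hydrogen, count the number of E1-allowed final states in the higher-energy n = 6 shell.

6

E1 requires Δl = ±1, so l_f ∈ {1, 3}; with 0 ≤ l_f ≤ n_f−1 = 5, the allowed l_f values are {1, 3}.
For l_f = 1: m_f ∈ {m_i−1, m_i, m_i+1} ∩ [−1, 1] = {-1, 0, 1} → 3 states.
For l_f = 3: m_f ∈ {m_i−1, m_i, m_i+1} ∩ [−3, 3] = {-1, 0, 1} → 3 states.
Total: 6.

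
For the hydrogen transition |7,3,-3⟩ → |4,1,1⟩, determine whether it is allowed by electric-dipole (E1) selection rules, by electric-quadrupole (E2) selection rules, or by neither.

neither

Δl = 1 − 3 = -2; l_i + l_f = 4.
Δm_l = +4.
E1 (Δl = ±1, |Δm_l| ≤ 1): not satisfied.
E2 (Δl = 0,±2, l_i+l_f ≥ 2, |Δm_l| ≤ 2): not satisfied.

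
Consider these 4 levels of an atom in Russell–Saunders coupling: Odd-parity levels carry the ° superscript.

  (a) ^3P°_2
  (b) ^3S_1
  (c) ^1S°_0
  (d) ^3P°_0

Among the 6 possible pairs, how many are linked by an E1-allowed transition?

2

(a)–(b): allowed.
(a)–(c): forbidden (parity, ΔS, ΔJ).
(a)–(d): forbidden (parity, ΔJ).
(b)–(c): forbidden (ΔS, ΔL).
(b)–(d): allowed.
(c)–(d): forbidden (parity, ΔS, ΔJ).
Allowed pairs: 2 of 6.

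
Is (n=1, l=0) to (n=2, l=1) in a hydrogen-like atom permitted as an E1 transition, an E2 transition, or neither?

Δl = 1 − 0 = +1; l_i + l_f = 1.
E1 (Δl = ±1): satisfied.
E2 (Δl = 0,±2, l_i+l_f ≥ 2): not satisfied.

E1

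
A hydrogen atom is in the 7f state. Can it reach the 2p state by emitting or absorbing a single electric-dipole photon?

forbidden

Δl = 1 − 3 = -2; the E1 rule Δl = ±1 is fails.
The transition is electric-dipole forbidden.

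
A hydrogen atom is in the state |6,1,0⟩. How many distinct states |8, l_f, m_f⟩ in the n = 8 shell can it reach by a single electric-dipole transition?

E1 requires Δl = ±1, so l_f ∈ {0, 2}; with 0 ≤ l_f ≤ n_f−1 = 7, the allowed l_f values are {0, 2}.
For l_f = 0: m_f ∈ {m_i−1, m_i, m_i+1} ∩ [−0, 0] = {0} → 1 state.
For l_f = 2: m_f ∈ {m_i−1, m_i, m_i+1} ∩ [−2, 2] = {-1, 0, 1} → 3 states.
Total: 4.

4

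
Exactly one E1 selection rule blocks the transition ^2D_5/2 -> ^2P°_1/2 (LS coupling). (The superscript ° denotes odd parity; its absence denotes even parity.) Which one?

Initial level: S=1/2, L=2, J=5/2, parity even. Final level: S=1/2, L=1, J=1/2, parity odd.
Parity must change: even → odd — ✓.
ΔJ = 0, ±1 (not J=0↔0): J: 5/2 → 1/2, ΔJ = -2 — ✗.
ΔL = 0, ±1 (not L=0↔0): L: 2 → 1, ΔL = -1 — ✓.
ΔS = 0: S: 1/2 → 1/2 — ✓.

the ΔJ = 0, ±1 rule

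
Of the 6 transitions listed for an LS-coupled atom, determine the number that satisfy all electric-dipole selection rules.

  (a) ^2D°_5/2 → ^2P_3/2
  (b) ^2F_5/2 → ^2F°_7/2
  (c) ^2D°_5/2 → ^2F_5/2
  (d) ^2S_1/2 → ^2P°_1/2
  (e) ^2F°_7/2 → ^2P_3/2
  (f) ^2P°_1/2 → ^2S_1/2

(a) allowed
(b) allowed
(c) allowed
(d) allowed
(e) forbidden (ΔL, ΔJ fail)
(f) allowed
Total allowed: 5 of 6.

5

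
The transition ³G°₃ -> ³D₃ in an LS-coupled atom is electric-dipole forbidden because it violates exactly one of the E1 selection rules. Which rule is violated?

Initial level: S=1, L=4, J=3, parity odd. Final level: S=1, L=2, J=3, parity even.
Parity must change: odd → even — ok.
ΔS = 0: S: 1 → 1 — ok.
ΔL = 0, ±1 (not L=0↔0): L: 4 → 2, ΔL = -2 — fails.
ΔJ = 0, ±1 (not J=0↔0): J: 3 → 3, ΔJ = +0 — ok.

the ΔL = 0, ±1 rule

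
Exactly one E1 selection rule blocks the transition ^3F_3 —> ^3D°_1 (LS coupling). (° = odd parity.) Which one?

the ΔJ = 0, ±1 rule

ΔJ = 0, ±1 (not J=0↔0): J: 3 → 1, ΔJ = -2 — violated.
Parity must change: even → odd — satisfied.
ΔL = 0, ±1 (not L=0↔0): L: 3 → 2, ΔL = -1 — satisfied.
ΔS = 0: S: 1 → 1 — satisfied.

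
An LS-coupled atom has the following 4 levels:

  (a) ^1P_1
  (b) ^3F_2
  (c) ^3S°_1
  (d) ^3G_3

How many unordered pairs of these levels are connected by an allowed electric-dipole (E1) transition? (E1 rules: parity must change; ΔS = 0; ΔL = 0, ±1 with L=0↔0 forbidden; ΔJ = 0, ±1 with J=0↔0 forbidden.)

0

(a)–(b): forbidden (parity, ΔS, ΔL).
(a)–(c): forbidden (ΔS).
(a)–(d): forbidden (parity, ΔS, ΔL, ΔJ).
(b)–(c): forbidden (ΔL).
(b)–(d): forbidden (parity).
(c)–(d): forbidden (ΔL, ΔJ).
Allowed pairs: 0 of 6.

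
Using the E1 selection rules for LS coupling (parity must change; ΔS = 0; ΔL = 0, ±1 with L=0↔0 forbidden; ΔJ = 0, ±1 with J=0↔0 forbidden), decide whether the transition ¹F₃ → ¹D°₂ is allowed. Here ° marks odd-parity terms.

Initial level: S=0, L=3, J=3, parity even. Final level: S=0, L=2, J=2, parity odd.
Parity must change: even → odd — ok.
ΔS = 0: S: 0 → 0 — ok.
ΔL = 0, ±1 (not L=0↔0): L: 3 → 2, ΔL = -1 — ok.
ΔJ = 0, ±1 (not J=0↔0): J: 3 → 2, ΔJ = -1 — ok.
All four E1 rules are satisfied.

allowed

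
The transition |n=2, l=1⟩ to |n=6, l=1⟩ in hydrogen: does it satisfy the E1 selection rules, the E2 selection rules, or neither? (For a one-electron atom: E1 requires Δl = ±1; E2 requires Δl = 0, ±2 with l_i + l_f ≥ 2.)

Δl = 1 − 1 = +0; l_i + l_f = 2.
E1 (Δl = ±1): not satisfied.
E2 (Δl = 0,±2, l_i+l_f ≥ 2): satisfied.

E2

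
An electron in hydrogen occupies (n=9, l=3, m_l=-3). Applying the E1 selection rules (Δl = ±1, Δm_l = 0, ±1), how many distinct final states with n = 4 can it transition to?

1

E1 requires Δl = ±1, so l_f ∈ {2, 4}; with 0 ≤ l_f ≤ n_f−1 = 3, the allowed l_f values are {2}.
For l_f = 2: m_f ∈ {m_i−1, m_i, m_i+1} ∩ [−2, 2] = {-2} → 1 state.
Total: 1.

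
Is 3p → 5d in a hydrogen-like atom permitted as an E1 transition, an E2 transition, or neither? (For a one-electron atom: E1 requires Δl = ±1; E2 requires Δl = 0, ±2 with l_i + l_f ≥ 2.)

E1

Δl = 2 − 1 = +1; l_i + l_f = 3.
E1 (Δl = ±1): satisfied.
E2 (Δl = 0,±2, l_i+l_f ≥ 2): not satisfied.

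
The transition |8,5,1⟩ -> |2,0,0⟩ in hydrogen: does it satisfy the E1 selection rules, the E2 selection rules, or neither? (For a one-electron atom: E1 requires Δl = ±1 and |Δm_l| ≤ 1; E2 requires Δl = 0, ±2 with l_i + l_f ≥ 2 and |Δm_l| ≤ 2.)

neither

Δl = 0 − 5 = -5; l_i + l_f = 5.
Δm_l = -1.
E1 (Δl = ±1, |Δm_l| ≤ 1): not satisfied.
E2 (Δl = 0,±2, l_i+l_f ≥ 2, |Δm_l| ≤ 2): not satisfied.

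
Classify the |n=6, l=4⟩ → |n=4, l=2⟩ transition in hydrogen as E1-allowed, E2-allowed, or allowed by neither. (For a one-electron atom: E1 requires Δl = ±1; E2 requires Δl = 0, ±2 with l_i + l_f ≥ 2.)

Δl = 2 − 4 = -2; l_i + l_f = 6.
E1 (Δl = ±1): not satisfied.
E2 (Δl = 0,±2, l_i+l_f ≥ 2): satisfied.

E2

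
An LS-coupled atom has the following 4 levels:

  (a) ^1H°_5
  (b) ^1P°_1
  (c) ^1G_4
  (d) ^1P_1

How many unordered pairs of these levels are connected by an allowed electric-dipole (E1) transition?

2

(a)–(b): forbidden (parity, ΔL, ΔJ).
(a)–(c): allowed.
(a)–(d): forbidden (ΔL, ΔJ).
(b)–(c): forbidden (ΔL, ΔJ).
(b)–(d): allowed.
(c)–(d): forbidden (parity, ΔL, ΔJ).
Allowed pairs: 2 of 6.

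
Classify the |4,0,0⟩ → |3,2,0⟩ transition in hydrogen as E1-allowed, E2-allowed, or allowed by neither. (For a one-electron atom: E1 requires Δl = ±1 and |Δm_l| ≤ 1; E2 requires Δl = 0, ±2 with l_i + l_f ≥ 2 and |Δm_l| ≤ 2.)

E2

Δl = 2 − 0 = +2; l_i + l_f = 2.
Δm_l = +0.
E1 (Δl = ±1, |Δm_l| ≤ 1): not satisfied.
E2 (Δl = 0,±2, l_i+l_f ≥ 2, |Δm_l| ≤ 2): satisfied.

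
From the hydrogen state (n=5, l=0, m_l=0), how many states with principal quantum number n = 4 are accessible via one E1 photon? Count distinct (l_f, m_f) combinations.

E1 requires Δl = ±1, so l_f ∈ {-1, 1}; with 0 ≤ l_f ≤ n_f−1 = 3, the allowed l_f values are {1}.
For l_f = 1: m_f ∈ {m_i−1, m_i, m_i+1} ∩ [−1, 1] = {-1, 0, 1} → 3 states.
Total: 3.

3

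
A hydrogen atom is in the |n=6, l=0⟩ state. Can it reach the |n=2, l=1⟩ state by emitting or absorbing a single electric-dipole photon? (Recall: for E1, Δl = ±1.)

Initial l = 0, final l = 1, so Δl = +1. E1 requires Δl = ±1: ✓.
All E1 selection rules are satisfied.

allowed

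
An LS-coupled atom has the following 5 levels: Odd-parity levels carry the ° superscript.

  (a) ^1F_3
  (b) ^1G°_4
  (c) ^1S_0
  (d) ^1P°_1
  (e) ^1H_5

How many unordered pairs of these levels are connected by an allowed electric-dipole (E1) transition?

3

(a)–(b): allowed.
(a)–(c): forbidden (parity, ΔL, ΔJ).
(a)–(d): forbidden (ΔL, ΔJ).
(a)–(e): forbidden (parity, ΔL, ΔJ).
(b)–(c): forbidden (ΔL, ΔJ).
(b)–(d): forbidden (parity, ΔL, ΔJ).
(b)–(e): allowed.
(c)–(d): allowed.
(c)–(e): forbidden (parity, ΔL, ΔJ).
(d)–(e): forbidden (ΔL, ΔJ).
Allowed pairs: 3 of 10.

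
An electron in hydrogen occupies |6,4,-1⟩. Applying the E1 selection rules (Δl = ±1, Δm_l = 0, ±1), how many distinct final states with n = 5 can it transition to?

3

E1 requires Δl = ±1, so l_f ∈ {3, 5}; with 0 ≤ l_f ≤ n_f−1 = 4, the allowed l_f values are {3}.
For l_f = 3: m_f ∈ {m_i−1, m_i, m_i+1} ∩ [−3, 3] = {-2, -1, 0} → 3 states.
Total: 3.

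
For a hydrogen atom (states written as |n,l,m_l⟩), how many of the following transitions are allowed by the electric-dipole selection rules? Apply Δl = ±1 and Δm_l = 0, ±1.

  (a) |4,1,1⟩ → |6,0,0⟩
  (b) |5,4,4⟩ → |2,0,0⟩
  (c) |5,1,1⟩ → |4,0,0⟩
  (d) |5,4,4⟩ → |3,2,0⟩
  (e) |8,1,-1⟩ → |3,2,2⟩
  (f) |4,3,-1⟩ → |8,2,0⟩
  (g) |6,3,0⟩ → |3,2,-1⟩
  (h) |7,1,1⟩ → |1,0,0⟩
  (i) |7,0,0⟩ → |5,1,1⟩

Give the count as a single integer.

6

(a) allowed
(b) forbidden — Δl = -4 (E1 requires Δl = ±1); Δm_l = -4 (E1 requires Δm_l = 0, ±1)
(c) allowed
(d) forbidden — Δl = -2 (E1 requires Δl = ±1); Δm_l = -4 (E1 requires Δm_l = 0, ±1)
(e) forbidden — Δm_l = +3 (E1 requires Δm_l = 0, ±1)
(f) allowed
(g) allowed
(h) allowed
(i) allowed
Total allowed: 6 of 9.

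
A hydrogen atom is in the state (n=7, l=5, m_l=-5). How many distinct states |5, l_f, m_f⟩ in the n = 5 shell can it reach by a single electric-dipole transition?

1

E1 requires Δl = ±1, so l_f ∈ {4, 6}; with 0 ≤ l_f ≤ n_f−1 = 4, the allowed l_f values are {4}.
For l_f = 4: m_f ∈ {m_i−1, m_i, m_i+1} ∩ [−4, 4] = {-4} → 1 state.
Total: 1.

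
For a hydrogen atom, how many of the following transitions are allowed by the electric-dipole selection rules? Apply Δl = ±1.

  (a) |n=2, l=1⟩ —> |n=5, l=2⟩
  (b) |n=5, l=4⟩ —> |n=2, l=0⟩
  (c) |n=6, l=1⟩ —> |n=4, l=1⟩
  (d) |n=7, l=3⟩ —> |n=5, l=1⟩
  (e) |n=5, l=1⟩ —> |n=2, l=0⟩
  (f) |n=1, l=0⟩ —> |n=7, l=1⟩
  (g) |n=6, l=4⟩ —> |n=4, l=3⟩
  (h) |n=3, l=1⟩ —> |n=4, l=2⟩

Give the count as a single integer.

5

(a) allowed
(b) forbidden — Δl = -4 (E1 requires Δl = ±1)
(c) forbidden — Δl = +0 (E1 requires Δl = ±1)
(d) forbidden — Δl = -2 (E1 requires Δl = ±1)
(e) allowed
(f) allowed
(g) allowed
(h) allowed
Total allowed: 5 of 8.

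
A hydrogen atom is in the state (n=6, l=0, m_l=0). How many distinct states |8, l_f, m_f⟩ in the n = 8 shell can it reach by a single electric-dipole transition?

3

E1 requires Δl = ±1, so l_f ∈ {-1, 1}; with 0 ≤ l_f ≤ n_f−1 = 7, the allowed l_f values are {1}.
For l_f = 1: m_f ∈ {m_i−1, m_i, m_i+1} ∩ [−1, 1] = {-1, 0, 1} → 3 states.
Total: 3.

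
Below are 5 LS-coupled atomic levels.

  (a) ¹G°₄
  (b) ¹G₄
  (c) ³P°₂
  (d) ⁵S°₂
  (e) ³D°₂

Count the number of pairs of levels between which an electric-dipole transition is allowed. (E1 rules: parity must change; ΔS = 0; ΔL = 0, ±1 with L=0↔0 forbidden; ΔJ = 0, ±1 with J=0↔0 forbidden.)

(a)–(b): allowed.
(a)–(c): forbidden (parity, ΔS, ΔL, ΔJ).
(a)–(d): forbidden (parity, ΔS, ΔL, ΔJ).
(a)–(e): forbidden (parity, ΔS, ΔL, ΔJ).
(b)–(c): forbidden (ΔS, ΔL, ΔJ).
(b)–(d): forbidden (ΔS, ΔL, ΔJ).
(b)–(e): forbidden (ΔS, ΔL, ΔJ).
(c)–(d): forbidden (parity, ΔS).
(c)–(e): forbidden (parity).
(d)–(e): forbidden (parity, ΔS, ΔL).
Allowed pairs: 1 of 10.

1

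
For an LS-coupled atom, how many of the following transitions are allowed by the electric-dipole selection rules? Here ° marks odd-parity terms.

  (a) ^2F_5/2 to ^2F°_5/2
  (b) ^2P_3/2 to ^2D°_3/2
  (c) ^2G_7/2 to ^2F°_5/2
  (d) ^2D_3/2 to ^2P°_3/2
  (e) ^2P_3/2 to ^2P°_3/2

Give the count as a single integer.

(a) allowed
(b) allowed
(c) allowed
(d) allowed
(e) allowed
Total allowed: 5 of 5.

5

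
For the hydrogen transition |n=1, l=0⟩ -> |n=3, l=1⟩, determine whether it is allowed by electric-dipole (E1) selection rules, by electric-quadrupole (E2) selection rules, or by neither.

Δl = 1 − 0 = +1; l_i + l_f = 1.
E1 (Δl = ±1): satisfied.
E2 (Δl = 0,±2, l_i+l_f ≥ 2): not satisfied.

E1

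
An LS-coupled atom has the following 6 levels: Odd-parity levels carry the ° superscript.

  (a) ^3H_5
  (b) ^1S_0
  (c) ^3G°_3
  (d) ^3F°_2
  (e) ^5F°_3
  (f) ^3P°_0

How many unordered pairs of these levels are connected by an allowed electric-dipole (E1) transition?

0

(a)–(b): forbidden (parity, ΔS, ΔL, ΔJ).
(a)–(c): forbidden (ΔJ).
(a)–(d): forbidden (ΔL, ΔJ).
(a)–(e): forbidden (ΔS, ΔL, ΔJ).
(a)–(f): forbidden (ΔL, ΔJ).
(b)–(c): forbidden (ΔS, ΔL, ΔJ).
(b)–(d): forbidden (ΔS, ΔL, ΔJ).
(b)–(e): forbidden (ΔS, ΔL, ΔJ).
(b)–(f): forbidden (ΔS, ΔJ).
(c)–(d): forbidden (parity).
(c)–(e): forbidden (parity, ΔS).
(c)–(f): forbidden (parity, ΔL, ΔJ).
(d)–(e): forbidden (parity, ΔS).
(d)–(f): forbidden (parity, ΔL, ΔJ).
(e)–(f): forbidden (parity, ΔS, ΔL, ΔJ).
Allowed pairs: 0 of 15.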